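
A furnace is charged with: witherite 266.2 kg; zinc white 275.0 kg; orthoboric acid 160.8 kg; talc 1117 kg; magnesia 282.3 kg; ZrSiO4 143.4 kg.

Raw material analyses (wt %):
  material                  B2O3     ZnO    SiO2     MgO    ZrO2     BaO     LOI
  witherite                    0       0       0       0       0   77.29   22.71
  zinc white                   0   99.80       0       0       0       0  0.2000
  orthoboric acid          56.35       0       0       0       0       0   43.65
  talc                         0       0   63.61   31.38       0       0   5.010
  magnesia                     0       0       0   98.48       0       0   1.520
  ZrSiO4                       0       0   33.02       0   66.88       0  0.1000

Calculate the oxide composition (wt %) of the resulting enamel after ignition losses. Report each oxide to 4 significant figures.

Glass mass = 2053 kg (batch 2245 − LOI 191.6).
Composition: B2O3 4.413%, ZnO 13.37%, SiO2 36.91%, MgO 30.61%, ZrO2 4.671%, BaO 10.02%

Mid-chain values appear, rounded to 4 significant digits, in the printout — every computation runs at exact precision at every stage. Each reported figure takes exactly one rounding — the derived quantities (yield, the totals, glass mass, six oxide percentages, LOI) are computed starting from the weights for 2053 kg of glass at full float precision precisely as stated by the problem or answer text.
Oxide masses out of the charge:
  B2O3: 160.8·0.5635 = 90.61 kg
  ZnO: 275.0·0.9980 = 274.4 kg
  SiO2: 1117·0.6361 + 143.4·0.3302 = 757.9 kg
  MgO: 1117·0.3138 + 282.3·0.9848 = 628.5 kg
  ZrO2: 143.4·0.6688 = 95.91 kg
  BaO: 266.2·0.7729 = 205.7 kg
LOI: 266.2·0.2271 + 275.0·0.002000 + 160.8·0.4365 + 1117·0.05010 + 282.3·0.01520 + 143.4·0.001000 = 191.6 kg
Net of LOI, the glass mass = 2245 − 191.6 = 2053 kg (consistent with Σ oxide mass)
each oxide over glass, ×100, is wt %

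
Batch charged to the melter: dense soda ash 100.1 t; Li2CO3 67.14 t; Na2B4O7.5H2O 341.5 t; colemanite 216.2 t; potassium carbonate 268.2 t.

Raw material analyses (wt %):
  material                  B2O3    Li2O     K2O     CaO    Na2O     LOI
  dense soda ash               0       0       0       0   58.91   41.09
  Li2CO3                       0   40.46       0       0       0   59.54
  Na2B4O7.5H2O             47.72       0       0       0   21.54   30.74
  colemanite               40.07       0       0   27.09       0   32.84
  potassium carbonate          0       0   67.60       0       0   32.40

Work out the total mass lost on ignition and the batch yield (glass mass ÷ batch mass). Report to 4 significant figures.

Values along the way are printed, with 4-significant-digit rounding, in the working; every computation carries exact precision in all steps; every reported number takes just one rounding. All derived quantities (ignition loss, the five compositions, yield, the totals, glass mass) are carried using the weight values for 649.2 t of glass at full float precision, exactly as shown in question or answer.
Each material's LOI contribution:
  dense soda ash: 100.1 × 0.4109 = 41.13 t
  Li2CO3: 67.14 × 0.5954 = 39.98 t
  Na2B4O7.5H2O: 341.5 × 0.3074 = 105.0 t
  colemanite: 216.2 × 0.3284 = 71.00 t
  potassium carbonate: 268.2 × 0.3240 = 86.90 t
Total LOI = 344.0 t
Glass = batch − LOI = 993.1 − 344.0 = 649.2 t

LOI loss = 344.0 t; glass = 649.2 t; yield = 65.36%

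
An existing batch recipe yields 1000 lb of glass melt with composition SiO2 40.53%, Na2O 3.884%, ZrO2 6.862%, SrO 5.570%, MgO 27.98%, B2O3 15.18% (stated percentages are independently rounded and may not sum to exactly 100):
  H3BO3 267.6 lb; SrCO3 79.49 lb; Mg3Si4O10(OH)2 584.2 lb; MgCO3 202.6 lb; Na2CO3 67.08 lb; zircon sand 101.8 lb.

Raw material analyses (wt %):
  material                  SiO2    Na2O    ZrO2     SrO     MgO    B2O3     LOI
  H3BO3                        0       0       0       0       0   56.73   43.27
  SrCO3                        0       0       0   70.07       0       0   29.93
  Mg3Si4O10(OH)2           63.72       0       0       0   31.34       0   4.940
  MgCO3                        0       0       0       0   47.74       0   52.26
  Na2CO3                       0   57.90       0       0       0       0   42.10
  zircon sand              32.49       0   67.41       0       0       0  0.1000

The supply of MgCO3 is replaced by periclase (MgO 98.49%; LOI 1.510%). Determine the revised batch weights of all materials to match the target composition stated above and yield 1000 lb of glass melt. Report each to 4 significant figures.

Revised batch per 1000 lb glass melt:
  H3BO3: 267.6 lb
  SrCO3: 79.49 lb
  Mg3Si4O10(OH)2: 584.2 lb
  periclase: 98.21 lb
  Na2CO3: 67.08 lb
  zircon sand: 101.8 lb
Total batch = 1198 lb; LOI loss = 198.3 lb

The whole derivation maintains full precision at every stage — the intermediate values are printed rounded off to 4 significant digits within the worked lines. Each reported number sees exactly one rounding. The derived quantities (the six compositions, yield, totals, net glass mass, LOI) are recomputed using the weight values on 1000 lb of glass in exact precision, precisely as stated by either problem or answer.
Target masses of each oxide per 1000 lb glass melt:
  SiO2: 40.53% × 1000 = 405.3 lb
  Na2O: 3.884% × 1000 = 38.84 lb
  ZrO2: 6.862% × 1000 = 68.62 lb
  SrO: 5.570% × 1000 = 55.70 lb
  MgO: 27.98% × 1000 = 279.8 lb
  B2O3: 15.18% × 1000 = 151.8 lb
Oxide-by-oxide audit using the reported weights, relative to the basis at hand (oxide sums agree with the targets inside rounding margins):
  SiO2: 584.2·0.6372 + 101.8·0.3249 = 405.3 lb (target 405.3 lb)
  Na2O: 67.08·0.5790 = 38.84 lb (target 38.84 lb)
  ZrO2: 101.8·0.6741 = 68.62 lb (target 68.62 lb)
  SrO: 79.49·0.7007 = 55.70 lb (target 55.70 lb)
  MgO: 584.2·0.3134 + 98.21·0.9849 = 279.8 lb (target 279.8 lb)
  B2O3: 267.6·0.5673 = 151.8 lb (target 151.8 lb)
Mass balance on the glass: whole batch net of LOI = 1000 lb (targets for the oxides total 1000 lb; stated basis 1000 lb — rounding explains the deltas).
Summing the batch: Σ batch = 1198 lb; the LOI term Σ batch·LOI equals 198.3 lb; glass ÷ batch gives a yield of 83.46%.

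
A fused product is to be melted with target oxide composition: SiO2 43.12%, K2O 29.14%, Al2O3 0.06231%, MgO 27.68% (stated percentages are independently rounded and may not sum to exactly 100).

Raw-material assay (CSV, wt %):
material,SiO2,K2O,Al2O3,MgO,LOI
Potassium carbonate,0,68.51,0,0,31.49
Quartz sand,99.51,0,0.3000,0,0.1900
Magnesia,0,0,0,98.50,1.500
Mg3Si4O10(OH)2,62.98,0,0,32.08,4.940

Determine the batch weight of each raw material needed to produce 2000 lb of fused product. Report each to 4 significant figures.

Every computation carries full precision at every stage. The intermediate values are printed (rounded to four significant figures) at each printed step. Each reported number takes just one rounding; all derived quantities are computed at exact precision (glass mass, the four compositions, yield, totals, ignition loss) from the batch weights on 2000 lb of glass, as quoted within the problem or the answer.
Target oxide masses per 2000 lb fused product:
  SiO2: 43.12% × 2000 = 862.4 lb
  K2O: 29.14% × 2000 = 582.8 lb
  Al2O3: 0.06231% × 2000 = 1.246 lb
  MgO: 27.68% × 2000 = 553.6 lb
Balance tally, oxide-wise, per the reported batch figures, at the basis given (sums match the target masses given rounding of the digits):
  SiO2: 415.4·0.9951 + 713.0·0.6298 = 862.4 lb (target 862.4 lb)
  K2O: 850.7·0.6851 = 582.8 lb (target 582.8 lb)
  Al2O3: 415.4·0.003000 = 1.246 lb (target 1.246 lb)
  MgO: 329.8·0.9850 + 713.0·0.3208 = 553.6 lb (target 553.6 lb)
Glass-mass bookkeeping: Σ batch − LOI loss = 2000 lb (per-oxide target masses sum to 2000 lb; with the basis standing at 2000 lb — gaps are rounding artifacts).
Summing the batch: Σ batch = 2309 lb; LOI removed, Σ of batch·LOI: 308.8 lb; yield, glass over the total, = 86.62%.

Batch per 2000 lb fused product:
  Potassium carbonate: 850.7 lb
  Quartz sand: 415.4 lb
  Magnesia: 329.8 lb
  Mg3Si4O10(OH)2: 713.0 lb
Total batch = 2309 lb; LOI loss = 308.8 lb; yield = 86.62%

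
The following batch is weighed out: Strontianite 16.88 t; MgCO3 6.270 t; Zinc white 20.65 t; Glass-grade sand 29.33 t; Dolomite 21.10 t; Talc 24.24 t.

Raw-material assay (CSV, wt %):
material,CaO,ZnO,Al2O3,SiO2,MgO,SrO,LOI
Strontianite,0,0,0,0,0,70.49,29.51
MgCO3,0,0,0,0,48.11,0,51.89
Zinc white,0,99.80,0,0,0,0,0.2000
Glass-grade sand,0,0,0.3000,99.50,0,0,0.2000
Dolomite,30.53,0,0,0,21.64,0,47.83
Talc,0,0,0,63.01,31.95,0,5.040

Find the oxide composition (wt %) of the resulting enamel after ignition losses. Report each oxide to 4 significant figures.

Glass mass = 98.82 t (batch 118.5 − LOI 19.65).
Composition: CaO 6.519%, ZnO 20.85%, Al2O3 0.08904%, SiO2 44.99%, MgO 15.51%, SrO 12.04%

The working math carries full precision at every stage — mid-chain values are shown rounded to 4 significant digits as written — exactly one rounding lands on each reported value. The derived quantities, which include the totals, net glass mass, the yield, the six compositions, LOI, are rebuilt at exact precision, as quoted within either problem or answer, using the weight values at 98.82 t of glass.
Mass of each oxide from the mix:
  CaO: 21.10·0.3053 = 6.442 t
  ZnO: 20.65·0.9980 = 20.61 t
  Al2O3: 29.33·0.003000 = 0.08799 t
  SiO2: 29.33·0.9950 + 24.24·0.6301 = 44.46 t
  MgO: 6.270·0.4811 + 21.10·0.2164 + 24.24·0.3195 = 15.33 t
  SrO: 16.88·0.7049 = 11.90 t
LOI: 16.88·0.2951 + 6.270·0.5189 + 20.65·0.002000 + 29.33·0.002000 + 21.10·0.4783 + 24.24·0.05040 = 19.65 t
Glass = total batch minus LOI = 118.5 − 19.65 = 98.82 t (consistent with Σ oxide mass)
percent share: oxide ÷ glass, ×100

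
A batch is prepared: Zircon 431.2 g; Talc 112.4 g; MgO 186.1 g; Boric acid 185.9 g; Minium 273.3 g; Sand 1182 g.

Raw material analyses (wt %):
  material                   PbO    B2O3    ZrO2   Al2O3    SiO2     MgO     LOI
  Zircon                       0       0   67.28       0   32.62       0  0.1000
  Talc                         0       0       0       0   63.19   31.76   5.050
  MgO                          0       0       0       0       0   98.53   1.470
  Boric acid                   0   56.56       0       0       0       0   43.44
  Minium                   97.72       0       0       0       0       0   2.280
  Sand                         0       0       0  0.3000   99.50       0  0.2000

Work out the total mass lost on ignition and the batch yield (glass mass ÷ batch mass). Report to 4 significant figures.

Every computation keeps exact precision in all steps; values along the way appear rounded off to 4 significant figures in the working — every reported number is rounded just once. Derived quantities (totals, six oxide percentages, net glass mass, the yield, LOI) are rebuilt starting from the weights per 2273 g of glass in full precision, as written in the problem or answer text.
Each material's LOI contribution:
  Zircon: 431.2 × 0.001000 = 0.4312 g
  Talc: 112.4 × 0.05050 = 5.676 g
  MgO: 186.1 × 0.01470 = 2.736 g
  Boric acid: 185.9 × 0.4344 = 80.75 g
  Minium: 273.3 × 0.02280 = 6.231 g
  Sand: 1182 × 0.002000 = 2.364 g
Total LOI = 98.19 g
Glass = batch − LOI = 2371 − 98.19 = 2273 g

LOI loss = 98.19 g; glass = 2273 g; yield = 95.86%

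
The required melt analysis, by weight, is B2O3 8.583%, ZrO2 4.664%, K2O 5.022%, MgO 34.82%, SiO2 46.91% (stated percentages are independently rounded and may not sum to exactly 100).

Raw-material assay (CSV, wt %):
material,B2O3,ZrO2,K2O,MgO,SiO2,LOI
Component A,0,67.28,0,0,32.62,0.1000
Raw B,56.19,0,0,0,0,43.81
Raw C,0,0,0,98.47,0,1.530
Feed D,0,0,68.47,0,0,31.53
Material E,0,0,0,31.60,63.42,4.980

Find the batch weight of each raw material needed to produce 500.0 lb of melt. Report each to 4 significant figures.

Every computation maintains full float precision throughout. Mid-chain values appear (rounded to 4 significant figures) within the worked lines — exactly one rounding lands on each reported figure; derived quantities are rebuilt in full precision (LOI, totals, the yield, the five compositions, glass mass) using the weight values on 500.0 lb of glass exactly as shown in either problem or answer.
Target masses of each oxide per 500.0 lb melt:
  B2O3: 8.583% × 500.0 = 42.92 lb
  ZrO2: 4.664% × 500.0 = 23.32 lb
  K2O: 5.022% × 500.0 = 25.11 lb
  MgO: 34.82% × 500.0 = 174.1 lb
  SiO2: 46.91% × 500.0 = 234.6 lb
A balance pass over the oxides, using the reported weights, under the basis named above (target by target, the sums agree up to rounding of the answer):
  B2O3: 76.37·0.5619 = 42.91 lb (target 42.92 lb)
  ZrO2: 34.66·0.6728 = 23.32 lb (target 23.32 lb)
  K2O: 36.67·0.6847 = 25.11 lb (target 25.11 lb)
  MgO: 63.84·0.9847 + 352.0·0.3160 = 174.1 lb (target 174.1 lb)
  SiO2: 34.66·0.3262 + 352.0·0.6342 = 234.5 lb (target 234.6 lb)
Mass balance on the glass: total batch − LOI = 500.0 lb (oxide target masses add up to 500.0 lb; basis as stated: 500.0 lb — rounding explains the deltas).
Whole-batch sum: Σ batch = 563.5 lb; LOI removed, Σ of batch·LOI: 63.56 lb; yield = glass ÷ total batch = 88.72%.

Batch per 500.0 lb melt:
  Component A: 34.66 lb
  Raw B: 76.37 lb
  Raw C: 63.84 lb
  Feed D: 36.67 lb
  Material E: 352.0 lb
Total batch = 563.5 lb; LOI loss = 63.56 lb; yield = 88.72%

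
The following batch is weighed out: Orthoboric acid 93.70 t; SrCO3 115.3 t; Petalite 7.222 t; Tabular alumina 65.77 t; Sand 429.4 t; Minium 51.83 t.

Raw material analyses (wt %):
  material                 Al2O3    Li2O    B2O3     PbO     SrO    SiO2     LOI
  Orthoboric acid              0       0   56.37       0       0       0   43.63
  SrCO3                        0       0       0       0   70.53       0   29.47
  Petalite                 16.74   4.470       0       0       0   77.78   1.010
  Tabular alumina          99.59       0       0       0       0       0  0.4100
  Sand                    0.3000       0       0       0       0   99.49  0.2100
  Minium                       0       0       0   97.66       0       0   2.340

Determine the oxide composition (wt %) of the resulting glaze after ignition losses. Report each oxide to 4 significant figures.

Glass mass = 685.9 t (batch 763.2 − LOI 77.32).
Composition: Al2O3 9.914%, Li2O 0.04707%, B2O3 7.701%, PbO 7.380%, SrO 11.86%, SiO2 63.10%

In-progress results are displayed with 4-significant-figure rounding in the working — all arithmetic holds full float precision from start to finish; each reported result is rounded exactly once; all derived quantities (the totals, net glass mass, yield, ignition loss, six oxide percentages) are re-derived at full precision from the batch weights at 685.9 t of glass precisely as stated by the question or the answer.
Oxide masses out of the charge:
  Al2O3: 7.222·0.1674 + 65.77·0.9959 + 429.4·0.003000 = 68.00 t
  Li2O: 7.222·0.04470 = 0.3228 t
  B2O3: 93.70·0.5637 = 52.82 t
  PbO: 51.83·0.9766 = 50.62 t
  SrO: 115.3·0.7053 = 81.32 t
  SiO2: 7.222·0.7778 + 429.4·0.9949 = 432.8 t
LOI: 93.70·0.4363 + 115.3·0.2947 + 7.222·0.01010 + 65.77·0.004100 + 429.4·0.002100 + 51.83·0.02340 = 77.32 t
The glass mass, total less LOI, = 763.2 − 77.32 = 685.9 t (= the summed oxide contributions)
percent by weight: oxide/glass ×100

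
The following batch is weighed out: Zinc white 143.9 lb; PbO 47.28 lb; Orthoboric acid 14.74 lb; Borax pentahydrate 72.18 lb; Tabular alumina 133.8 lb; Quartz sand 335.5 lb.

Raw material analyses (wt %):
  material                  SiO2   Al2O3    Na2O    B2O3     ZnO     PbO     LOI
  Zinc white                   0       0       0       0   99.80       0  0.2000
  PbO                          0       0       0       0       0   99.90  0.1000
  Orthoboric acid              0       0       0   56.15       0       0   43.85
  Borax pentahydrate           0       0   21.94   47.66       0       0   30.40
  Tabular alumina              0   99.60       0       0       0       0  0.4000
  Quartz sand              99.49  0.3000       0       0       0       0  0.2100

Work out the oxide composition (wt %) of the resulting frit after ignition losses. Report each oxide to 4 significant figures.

Glass mass = 717.4 lb (batch 747.4 − LOI 29.98).
Composition: SiO2 46.53%, Al2O3 18.72%, Na2O 2.207%, B2O3 5.949%, ZnO 20.02%, PbO 6.584%

Working values appear (rounded to four significant figures) alongside each step. All internal work keeps full precision from start to finish. Exactly one rounding is applied to every reported figure; derived quantities are computed from the weighed amounts per 717.4 lb of glass at full float precision (yield, the totals, the six compositions, ignition loss, net glass mass) as given in the problem or the answer.
What the batch supplies per oxide:
  SiO2: 335.5·0.9949 = 333.8 lb
  Al2O3: 133.8·0.9960 + 335.5·0.003000 = 134.3 lb
  Na2O: 72.18·0.2194 = 15.84 lb
  B2O3: 14.74·0.5615 + 72.18·0.4766 = 42.68 lb
  ZnO: 143.9·0.9980 = 143.6 lb
  PbO: 47.28·0.9990 = 47.23 lb
LOI: 143.9·0.002000 + 47.28·0.001000 + 14.74·0.4385 + 72.18·0.3040 + 133.8·0.004000 + 335.5·0.002100 = 29.98 lb
Glass = total batch minus LOI = 747.4 − 29.98 = 717.4 lb (the oxide masses sum to this)
percent share: oxide ÷ glass, ×100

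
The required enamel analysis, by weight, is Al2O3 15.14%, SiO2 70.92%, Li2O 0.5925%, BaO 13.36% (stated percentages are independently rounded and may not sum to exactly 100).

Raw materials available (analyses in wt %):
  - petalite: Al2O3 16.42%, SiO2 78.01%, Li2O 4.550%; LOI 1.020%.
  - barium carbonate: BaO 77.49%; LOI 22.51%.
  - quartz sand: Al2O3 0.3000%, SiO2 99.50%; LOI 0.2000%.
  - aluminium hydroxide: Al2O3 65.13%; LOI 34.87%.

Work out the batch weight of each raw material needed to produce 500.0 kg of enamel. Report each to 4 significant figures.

In-progress results are printed (rounded to four significant digits) within the worked lines; each numeric step runs at exact precision throughout — every reported figure undergoes a single rounding; derived quantities are recomputed from the weighed amounts on 500.0 kg of glass at full float precision (glass mass, LOI, yield, four oxide percentages, the totals), precisely as stated by the problem or answer text.
Target oxide masses per 500.0 kg enamel:
  Al2O3: 15.14% × 500.0 = 75.70 kg
  SiO2: 70.92% × 500.0 = 354.6 kg
  Li2O: 0.5925% × 500.0 = 2.962 kg
  BaO: 13.36% × 500.0 = 66.80 kg
Sums-versus-targets review given the weights on record, at the basis given (every target is met by its sum inside rounding margins):
  Al2O3: 65.11·0.1642 + 305.3·0.003000 + 98.41·0.6513 = 75.70 kg (target 75.70 kg)
  SiO2: 65.11·0.7801 + 305.3·0.9950 = 354.6 kg (target 354.6 kg)
  Li2O: 65.11·0.04550 = 2.963 kg (target 2.962 kg)
  BaO: 86.20·0.7749 = 66.80 kg (target 66.80 kg)
Consistency of the glass mass: total batch − LOI = 500.0 kg (the Σ of target masses is 500.1 kg; against the stated basis, 500.0 kg — a pure rounding effect).
Total batch = Σ batch = 555.0 kg; LOI loss = Σ batch·LOI = 54.99 kg; yield, glass over the total, = 90.09%.

Batch per 500.0 kg enamel:
  petalite: 65.11 kg
  barium carbonate: 86.20 kg
  quartz sand: 305.3 kg
  aluminium hydroxide: 98.41 kg
Total batch = 555.0 kg; LOI loss = 54.99 kg; yield = 90.09%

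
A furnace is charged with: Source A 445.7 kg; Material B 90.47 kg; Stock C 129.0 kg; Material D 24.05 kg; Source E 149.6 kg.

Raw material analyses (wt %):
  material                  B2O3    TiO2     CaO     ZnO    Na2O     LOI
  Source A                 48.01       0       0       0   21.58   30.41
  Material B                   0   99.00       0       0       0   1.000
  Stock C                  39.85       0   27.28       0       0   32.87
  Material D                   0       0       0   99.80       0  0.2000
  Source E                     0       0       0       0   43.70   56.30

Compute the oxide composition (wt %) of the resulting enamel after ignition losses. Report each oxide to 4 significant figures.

The intermediate values are printed rounded off to 4 significant figures alongside each step. Each numeric step holds full precision from start to finish; every reported number takes just one rounding. The derived quantities, which include the yield, the five compositions, glass mass, the totals, LOI, are carried at full precision, as they appear in either problem or answer, from the weighed amounts on 575.7 kg of glass.
Per-oxide mass from batch:
  B2O3: 445.7·0.4801 + 129.0·0.3985 = 265.4 kg
  TiO2: 90.47·0.9900 = 89.57 kg
  CaO: 129.0·0.2728 = 35.19 kg
  ZnO: 24.05·0.9980 = 24.00 kg
  Na2O: 445.7·0.2158 + 149.6·0.4370 = 161.6 kg
LOI: 445.7·0.3041 + 90.47·0.01000 + 129.0·0.3287 + 24.05·0.002000 + 149.6·0.5630 = 263.1 kg
Net of LOI, the glass mass = 838.8 − 263.1 = 575.7 kg (the oxide masses sum to this)
percent by weight: oxide/glass ×100

Glass mass = 575.7 kg (batch 838.8 − LOI 263.1).
Composition: B2O3 46.10%, TiO2 15.56%, CaO 6.113%, ZnO 4.169%, Na2O 28.06%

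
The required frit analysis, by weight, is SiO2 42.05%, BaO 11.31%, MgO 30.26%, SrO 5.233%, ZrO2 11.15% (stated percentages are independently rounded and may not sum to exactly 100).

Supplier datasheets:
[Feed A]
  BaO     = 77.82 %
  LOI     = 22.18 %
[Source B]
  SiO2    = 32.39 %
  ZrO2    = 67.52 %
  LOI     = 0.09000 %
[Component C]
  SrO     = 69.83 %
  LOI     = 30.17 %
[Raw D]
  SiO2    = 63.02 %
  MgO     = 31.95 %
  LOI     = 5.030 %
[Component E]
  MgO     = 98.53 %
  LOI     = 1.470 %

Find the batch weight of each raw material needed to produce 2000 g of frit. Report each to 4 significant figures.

Batch per 2000 g frit:
  Feed A: 290.7 g
  Source B: 330.3 g
  Component C: 149.9 g
  Raw D: 1165 g
  Component E: 236.5 g
Total batch = 2172 g; LOI loss = 172.1 g; yield = 92.08%

The whole derivation keeps full float precision in every operation — the intermediate values are displayed rounded to 4 significant figures on the page; every reported result is rounded a single time; all derived quantities (the five compositions, LOI, totals, the yield, glass mass) are computed from the batch weights per 2000 g of glass at full float precision, exactly as shown in the problem or the answer.
Per-oxide target masses for 2000 g frit:
  SiO2: 42.05% × 2000 = 841.0 g
  BaO: 11.31% × 2000 = 226.2 g
  MgO: 30.26% × 2000 = 605.2 g
  SrO: 5.233% × 2000 = 104.7 g
  ZrO2: 11.15% × 2000 = 223.0 g
Sums-versus-targets review applying the batch weights above, against the basis in use (every target is met by its sum once rounding is allowed for):
  SiO2: 330.3·0.3239 + 1165·0.6302 = 841.2 g (target 841.0 g)
  BaO: 290.7·0.7782 = 226.2 g (target 226.2 g)
  MgO: 1165·0.3195 + 236.5·0.9853 = 605.2 g (target 605.2 g)
  SrO: 149.9·0.6983 = 104.7 g (target 104.7 g)
  ZrO2: 330.3·0.6752 = 223.0 g (target 223.0 g)
Glass mass check: batch Σ − ignition loss = 2000 g (summing oxide targets gives 2000 g; stated basis 2000 g — rounding explains the deltas).
Whole-batch sum: Σ batch = 2172 g; LOI removed, Σ of batch·LOI: 172.1 g; yield = glass ÷ total batch = 92.08%.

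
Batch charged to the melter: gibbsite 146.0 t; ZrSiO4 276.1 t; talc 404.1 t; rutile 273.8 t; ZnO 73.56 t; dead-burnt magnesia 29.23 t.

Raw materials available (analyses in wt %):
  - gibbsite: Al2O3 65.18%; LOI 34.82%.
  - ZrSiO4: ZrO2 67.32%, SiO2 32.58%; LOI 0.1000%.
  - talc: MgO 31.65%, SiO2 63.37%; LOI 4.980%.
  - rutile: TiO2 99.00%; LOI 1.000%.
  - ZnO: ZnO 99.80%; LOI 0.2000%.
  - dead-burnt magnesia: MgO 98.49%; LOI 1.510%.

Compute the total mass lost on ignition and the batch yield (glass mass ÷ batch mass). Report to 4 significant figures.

In-progress results are shown (rounded to 4 significant digits) on the page. Every computation runs at exact precision throughout. Every reported result is rounded only once — derived quantities (the six compositions, yield, net glass mass, totals, ignition loss) are carried starting from the weights per 1128 t of glass in full float precision, as given in question or answer.
LOI of each material in turn:
  gibbsite: 146.0 × 0.3482 = 50.84 t
  ZrSiO4: 276.1 × 0.001000 = 0.2761 t
  talc: 404.1 × 0.04980 = 20.12 t
  rutile: 273.8 × 0.01000 = 2.738 t
  ZnO: 73.56 × 0.002000 = 0.1471 t
  dead-burnt magnesia: 29.23 × 0.01510 = 0.4414 t
Total LOI = 74.56 t
Glass = batch − LOI = 1203 − 74.56 = 1128 t

LOI loss = 74.56 t; glass = 1128 t; yield = 93.80%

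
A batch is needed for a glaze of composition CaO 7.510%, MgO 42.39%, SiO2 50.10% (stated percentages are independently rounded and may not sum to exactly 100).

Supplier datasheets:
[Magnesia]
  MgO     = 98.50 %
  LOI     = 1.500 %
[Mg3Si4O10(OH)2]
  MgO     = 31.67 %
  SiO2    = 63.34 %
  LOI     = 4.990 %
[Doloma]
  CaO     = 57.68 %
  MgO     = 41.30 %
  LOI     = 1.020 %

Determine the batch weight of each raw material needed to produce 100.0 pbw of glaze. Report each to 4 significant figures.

Batch per 100.0 pbw glaze:
  Magnesia: 12.14 pbw
  Mg3Si4O10(OH)2: 79.10 pbw
  Doloma: 13.02 pbw
Total batch = 104.3 pbw; LOI loss = 4.262 pbw; yield = 95.91%

Every computation runs at full precision through every step. In-progress results appear with 4-significant-digit rounding on the page. Every reported number sees exactly one rounding; all derived quantities (LOI, the three compositions, totals, the yield, glass mass) are computed in exact precision starting from the weights for 100.0 pbw of glass, as set out in problem or answer.
Target oxide masses per 100.0 pbw glaze:
  CaO: 7.510% × 100.0 = 7.510 pbw
  MgO: 42.39% × 100.0 = 42.39 pbw
  SiO2: 50.10% × 100.0 = 50.10 pbw
Balance tally, oxide-wise, from the weights as reported, relative to the basis at hand (each sum matches its target mass net of answer rounding effects):
  CaO: 13.02·0.5768 = 7.510 pbw (target 7.510 pbw)
  MgO: 12.14·0.9850 + 79.10·0.3167 + 13.02·0.4130 = 42.39 pbw (target 42.39 pbw)
  SiO2: 79.10·0.6334 = 50.10 pbw (target 50.10 pbw)
Glass-mass sanity pass: total batch − LOI = 100.0 pbw (summing oxide targets gives 100.0 pbw; with the basis standing at 100.0 pbw — differing by rounding only).
Batch grand total — Σ batch = 104.3 pbw; the LOI term Σ batch·LOI equals 4.262 pbw; as yield: glass ÷ batch → 95.91%.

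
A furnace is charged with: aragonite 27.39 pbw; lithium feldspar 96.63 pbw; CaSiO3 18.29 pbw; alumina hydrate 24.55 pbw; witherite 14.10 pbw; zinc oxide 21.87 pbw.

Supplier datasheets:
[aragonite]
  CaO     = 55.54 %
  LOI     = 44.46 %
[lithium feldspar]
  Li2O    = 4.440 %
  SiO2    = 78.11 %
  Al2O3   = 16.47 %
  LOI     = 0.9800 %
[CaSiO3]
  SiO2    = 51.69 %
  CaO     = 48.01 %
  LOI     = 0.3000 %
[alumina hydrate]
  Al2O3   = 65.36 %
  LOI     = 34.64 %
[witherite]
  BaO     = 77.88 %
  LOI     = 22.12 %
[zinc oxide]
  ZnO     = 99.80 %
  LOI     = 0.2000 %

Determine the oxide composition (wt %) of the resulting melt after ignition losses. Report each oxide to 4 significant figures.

Glass mass = 178.0 pbw (batch 202.8 − LOI 24.85).
Composition: Li2O 2.411%, ZnO 12.26%, SiO2 47.72%, BaO 6.170%, Al2O3 17.96%, CaO 13.48%

The working math holds full float precision through every step. Mid-chain values are displayed rounded off to 4 significant figures across the worked steps; each reported number is rounded exactly once. Derived quantities (ignition loss, net glass mass, totals, six oxide percentages, yield) are recomputed at full float precision from the batch weights for 178.0 pbw of glass exactly as shown in the problem or answer text.
Oxide-by-oxide delivered mass:
  Li2O: 96.63·0.04440 = 4.290 pbw
  ZnO: 21.87·0.9980 = 21.83 pbw
  SiO2: 96.63·0.7811 + 18.29·0.5169 = 84.93 pbw
  BaO: 14.10·0.7788 = 10.98 pbw
  Al2O3: 96.63·0.1647 + 24.55·0.6536 = 31.96 pbw
  CaO: 27.39·0.5554 + 18.29·0.4801 = 23.99 pbw
LOI: 27.39·0.4446 + 96.63·0.009800 + 18.29·0.003000 + 24.55·0.3464 + 14.10·0.2212 + 21.87·0.002000 = 24.85 pbw
Glass mass = batch − LOI = 202.8 − 24.85 = 178.0 pbw (consistent with Σ oxide mass)
each oxide over glass, ×100, is wt %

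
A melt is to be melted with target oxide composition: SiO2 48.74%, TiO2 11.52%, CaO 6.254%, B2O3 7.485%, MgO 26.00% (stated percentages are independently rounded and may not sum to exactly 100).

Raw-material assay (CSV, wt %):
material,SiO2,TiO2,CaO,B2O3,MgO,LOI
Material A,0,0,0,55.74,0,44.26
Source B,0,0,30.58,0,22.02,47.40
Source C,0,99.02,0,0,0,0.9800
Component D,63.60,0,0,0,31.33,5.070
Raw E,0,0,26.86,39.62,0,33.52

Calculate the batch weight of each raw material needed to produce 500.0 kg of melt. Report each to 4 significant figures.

Batch per 500.0 kg melt:
  Material A: 20.96 kg
  Source B: 45.19 kg
  Source C: 58.17 kg
  Component D: 383.2 kg
  Raw E: 64.97 kg
Total batch = 572.5 kg; LOI loss = 72.47 kg; yield = 87.34%

Working values appear rounded off to 4 significant figures alongside each step — each numeric step carries exact precision from start to finish. Every reported result includes exactly one rounding. Derived quantities (the five compositions, net glass mass, LOI, yield, totals) are rebuilt from the weighed amounts per 500.0 kg of glass in exact precision, as set out in the problem or the answer.
Target oxide masses per 500.0 kg melt:
  SiO2: 48.74% × 500.0 = 243.7 kg
  TiO2: 11.52% × 500.0 = 57.60 kg
  CaO: 6.254% × 500.0 = 31.27 kg
  B2O3: 7.485% × 500.0 = 37.42 kg
  MgO: 26.00% × 500.0 = 130.0 kg
Balance tally, oxide-wise, using the reported weights, against the basis in use (summed amounts equal target values within answer rounding):
  SiO2: 383.2·0.6360 = 243.7 kg (target 243.7 kg)
  TiO2: 58.17·0.9902 = 57.60 kg (target 57.60 kg)
  CaO: 45.19·0.3058 + 64.97·0.2686 = 31.27 kg (target 31.27 kg)
  B2O3: 20.96·0.5574 + 64.97·0.3962 = 37.42 kg (target 37.42 kg)
  MgO: 45.19·0.2202 + 383.2·0.3133 = 130.0 kg (target 130.0 kg)
The glass-mass cross-check: the batch minus its LOI: 500.0 kg (oxide target masses add up to 500.0 kg; the stated basis being 500.0 kg — differing by rounding only).
Whole-batch sum: Σ batch = 572.5 kg; LOI removed, Σ of batch·LOI: 72.47 kg; yield = glass ÷ total batch = 87.34%.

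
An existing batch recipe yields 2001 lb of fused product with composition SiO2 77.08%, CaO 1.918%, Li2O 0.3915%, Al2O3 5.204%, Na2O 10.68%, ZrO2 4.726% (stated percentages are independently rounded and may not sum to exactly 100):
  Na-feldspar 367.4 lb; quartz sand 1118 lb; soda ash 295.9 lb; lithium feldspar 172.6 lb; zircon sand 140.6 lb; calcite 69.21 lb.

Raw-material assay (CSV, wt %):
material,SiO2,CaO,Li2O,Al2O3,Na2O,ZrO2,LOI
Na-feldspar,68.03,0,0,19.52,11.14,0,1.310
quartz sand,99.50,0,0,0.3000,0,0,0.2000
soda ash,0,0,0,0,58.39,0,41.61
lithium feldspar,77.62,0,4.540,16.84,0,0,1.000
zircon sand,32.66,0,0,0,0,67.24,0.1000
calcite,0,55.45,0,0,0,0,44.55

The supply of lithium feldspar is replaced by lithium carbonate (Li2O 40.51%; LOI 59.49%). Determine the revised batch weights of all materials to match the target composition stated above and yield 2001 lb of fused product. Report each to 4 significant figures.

Revised batch per 2001 lb fused product:
  Na-feldspar: 515.8 lb
  quartz sand: 1151 lb
  soda ash: 267.6 lb
  lithium carbonate: 19.34 lb
  zircon sand: 140.6 lb
  calcite: 69.21 lb
Total batch = 2164 lb; LOI loss = 162.9 lb

The working math keeps full float precision throughout — rounding to 4 significant digits governs each in-between result as printed — every reported result is rounded just once — the derived quantities are rebuilt in exact precision (the totals, net glass mass, LOI, the yield, the six compositions) from the batch weights on 2001 lb of glass as set out in the question or the answer.
Target masses of each oxide per 2001 lb fused product:
  SiO2: 77.08% × 2001 = 1542 lb
  CaO: 1.918% × 2001 = 38.38 lb
  Li2O: 0.3915% × 2001 = 7.834 lb
  Al2O3: 5.204% × 2001 = 104.1 lb
  Na2O: 10.68% × 2001 = 213.7 lb
  ZrO2: 4.726% × 2001 = 94.57 lb
Sums-versus-targets review with the batch weights as given, versus the basis set out (sums match the target masses exact up to rounding of places):
  SiO2: 515.8·0.6803 + 1151·0.9950 + 140.6·0.3266 = 1542 lb (target 1542 lb)
  CaO: 69.21·0.5545 = 38.38 lb (target 38.38 lb)
  Li2O: 19.34·0.4051 = 7.835 lb (target 7.834 lb)
  Al2O3: 515.8·0.1952 + 1151·0.003000 = 104.1 lb (target 104.1 lb)
  Na2O: 515.8·0.1114 + 267.6·0.5839 = 213.7 lb (target 213.7 lb)
  ZrO2: 140.6·0.6724 = 94.54 lb (target 94.57 lb)
Glass-mass bookkeeping: Σ batch − LOI loss = 2001 lb (per-oxide target masses sum to 2001 lb; with the basis standing at 2001 lb — gaps are rounding artifacts).
Whole-batch sum: Σ batch = 2164 lb; loss to ignition Σ batch·LOI = 162.9 lb; yield = glass ÷ total batch = 92.47%.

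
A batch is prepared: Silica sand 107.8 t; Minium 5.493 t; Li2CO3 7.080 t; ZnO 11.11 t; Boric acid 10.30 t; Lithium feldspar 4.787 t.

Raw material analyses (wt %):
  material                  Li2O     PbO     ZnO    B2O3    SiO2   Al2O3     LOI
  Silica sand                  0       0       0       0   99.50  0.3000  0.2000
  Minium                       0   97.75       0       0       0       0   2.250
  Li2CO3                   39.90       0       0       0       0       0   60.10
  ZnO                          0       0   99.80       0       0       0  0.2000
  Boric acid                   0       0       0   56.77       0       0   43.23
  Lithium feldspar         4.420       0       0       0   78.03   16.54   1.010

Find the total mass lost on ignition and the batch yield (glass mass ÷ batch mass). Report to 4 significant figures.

The whole derivation keeps full precision from start to finish — intermediates appear rounded to 4 significant figures across the worked steps — exactly one rounding lands on every reported value. All derived quantities are carried at exact precision (six oxide percentages, net glass mass, yield, totals, LOI) from the weighed amounts on 137.5 t of glass, as written in problem or answer.
Ignition loss by material:
  Silica sand: 107.8 × 0.002000 = 0.2156 t
  Minium: 5.493 × 0.02250 = 0.1236 t
  Li2CO3: 7.080 × 0.6010 = 4.255 t
  ZnO: 11.11 × 0.002000 = 0.02222 t
  Boric acid: 10.30 × 0.4323 = 4.453 t
  Lithium feldspar: 4.787 × 0.01010 = 0.04835 t
Total LOI = 9.118 t
Glass = batch − LOI = 146.6 − 9.118 = 137.5 t

LOI loss = 9.118 t; glass = 137.5 t; yield = 93.78%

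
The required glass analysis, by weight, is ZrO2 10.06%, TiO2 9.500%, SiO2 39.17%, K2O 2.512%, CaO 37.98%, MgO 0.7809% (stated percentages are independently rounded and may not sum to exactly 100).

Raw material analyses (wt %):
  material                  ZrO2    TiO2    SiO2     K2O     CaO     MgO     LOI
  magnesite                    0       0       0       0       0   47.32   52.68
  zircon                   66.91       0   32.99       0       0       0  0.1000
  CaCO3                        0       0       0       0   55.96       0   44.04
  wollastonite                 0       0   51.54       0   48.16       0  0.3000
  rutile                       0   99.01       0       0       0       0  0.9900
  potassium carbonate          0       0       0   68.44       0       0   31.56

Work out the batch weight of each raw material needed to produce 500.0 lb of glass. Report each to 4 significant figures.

In-progress results are shown rounded to four significant figures as written — the whole derivation keeps full float precision at each step — every reported figure includes exactly one rounding — derived quantities (the totals, ignition loss, yield, glass mass, the six compositions) are recomputed at full precision from the weighed amounts at 500.0 lb of glass as given in either problem or answer.
Target masses of each oxide per 500.0 lb glass:
  ZrO2: 10.06% × 500.0 = 50.30 lb
  TiO2: 9.500% × 500.0 = 47.50 lb
  SiO2: 39.17% × 500.0 = 195.8 lb
  K2O: 2.512% × 500.0 = 12.56 lb
  CaO: 37.98% × 500.0 = 189.9 lb
  MgO: 0.7809% × 500.0 = 3.905 lb
Sums-versus-targets review with the batch weights as given, at the basis given (sum by sum, the targets are met net of answer rounding effects):
  ZrO2: 75.18·0.6691 = 50.30 lb (target 50.30 lb)
  TiO2: 47.97·0.9901 = 47.50 lb (target 47.50 lb)
  SiO2: 75.18·0.3299 + 331.9·0.5154 = 195.9 lb (target 195.8 lb)
  K2O: 18.35·0.6844 = 12.56 lb (target 12.56 lb)
  CaO: 53.73·0.5596 + 331.9·0.4816 = 189.9 lb (target 189.9 lb)
  MgO: 8.251·0.4732 = 3.904 lb (target 3.905 lb)
Mass balance on the glass: batch Σ − ignition loss = 500.0 lb (the targets, summed, come to 500.0 lb; basis as stated: 500.0 lb — rounding explains the deltas).
Adding the batch up: Σ batch = 535.4 lb; Σ batch·LOI gives LOI loss = 35.35 lb; yield = glass ÷ total batch = 93.40%.

Batch per 500.0 lb glass:
  magnesite: 8.251 lb
  zircon: 75.18 lb
  CaCO3: 53.73 lb
  wollastonite: 331.9 lb
  rutile: 47.97 lb
  potassium carbonate: 18.35 lb
Total batch = 535.4 lb; LOI loss = 35.35 lb; yield = 93.40%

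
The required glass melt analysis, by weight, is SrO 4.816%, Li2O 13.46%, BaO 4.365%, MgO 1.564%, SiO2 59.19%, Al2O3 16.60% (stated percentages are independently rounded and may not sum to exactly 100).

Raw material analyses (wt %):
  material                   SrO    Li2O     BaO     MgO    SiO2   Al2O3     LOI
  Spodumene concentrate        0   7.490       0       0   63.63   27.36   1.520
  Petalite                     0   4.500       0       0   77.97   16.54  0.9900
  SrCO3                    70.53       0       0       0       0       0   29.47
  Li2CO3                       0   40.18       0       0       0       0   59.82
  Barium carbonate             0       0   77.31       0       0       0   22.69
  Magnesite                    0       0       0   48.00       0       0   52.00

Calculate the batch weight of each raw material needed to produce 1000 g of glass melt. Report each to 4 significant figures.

Mid-chain values are displayed, with 4-significant-digit rounding, on the page — each numeric step maintains exact precision through the solve. Every reported result carries a single rounding — all derived quantities, which include the totals, LOI, yield, the six compositions, glass mass, are rebuilt in full float precision, as written in problem or answer, starting from the weights for 1000 g of glass.
Per-oxide target masses for 1000 g glass melt:
  SrO: 4.816% × 1000 = 48.16 g
  Li2O: 13.46% × 1000 = 134.6 g
  BaO: 4.365% × 1000 = 43.65 g
  MgO: 1.564% × 1000 = 15.64 g
  SiO2: 59.19% × 1000 = 591.9 g
  Al2O3: 16.60% × 1000 = 166.0 g
Balance tally, oxide-wise, applying the batch weights above, versus the basis set out (oxide sums agree with the targets modulo rounding of the values):
  SrO: 68.28·0.7053 = 48.16 g (target 48.16 g)
  Li2O: 291.7·0.07490 + 521.1·0.04500 + 222.3·0.4018 = 134.6 g (target 134.6 g)
  BaO: 56.46·0.7731 = 43.65 g (target 43.65 g)
  MgO: 32.58·0.4800 = 15.64 g (target 15.64 g)
  SiO2: 291.7·0.6363 + 521.1·0.7797 = 591.9 g (target 591.9 g)
  Al2O3: 291.7·0.2736 + 521.1·0.1654 = 166.0 g (target 166.0 g)
Consistency of the glass mass: total charge less LOI = 1000 g (the Σ of target masses is 1000 g; versus the stated basis of 1000 g — a pure rounding effect).
Whole-batch sum: Σ batch = 1192 g; the LOI term Σ batch·LOI equals 192.4 g; the yield ratio, glass ÷ batch: 83.86%.

Batch per 1000 g glass melt:
  Spodumene concentrate: 291.7 g
  Petalite: 521.1 g
  SrCO3: 68.28 g
  Li2CO3: 222.3 g
  Barium carbonate: 56.46 g
  Magnesite: 32.58 g
Total batch = 1192 g; LOI loss = 192.4 g; yield = 83.86%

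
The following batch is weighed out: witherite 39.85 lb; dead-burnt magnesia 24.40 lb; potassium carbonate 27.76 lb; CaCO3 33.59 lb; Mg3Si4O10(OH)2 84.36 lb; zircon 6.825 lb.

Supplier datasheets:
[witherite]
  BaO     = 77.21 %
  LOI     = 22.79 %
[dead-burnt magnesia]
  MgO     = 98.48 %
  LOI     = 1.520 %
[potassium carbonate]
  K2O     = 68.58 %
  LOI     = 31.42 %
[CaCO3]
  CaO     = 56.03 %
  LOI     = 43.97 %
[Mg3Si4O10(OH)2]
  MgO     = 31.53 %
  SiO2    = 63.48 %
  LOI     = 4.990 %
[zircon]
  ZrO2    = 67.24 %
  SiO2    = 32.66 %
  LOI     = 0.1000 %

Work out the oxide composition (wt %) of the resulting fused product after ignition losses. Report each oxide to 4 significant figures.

The whole derivation maintains full precision in all steps — intermediates are displayed rounded to four significant digits between the steps; each reported figure is rounded a single time. All derived quantities (the totals, LOI, six oxide percentages, yield, net glass mass) are computed at exact precision starting from the weights per 179.6 lb of glass, as given in question or answer.
Oxide masses out of the charge:
  ZrO2: 6.825·0.6724 = 4.589 lb
  K2O: 27.76·0.6858 = 19.04 lb
  MgO: 24.40·0.9848 + 84.36·0.3153 = 50.63 lb
  CaO: 33.59·0.5603 = 18.82 lb
  BaO: 39.85·0.7721 = 30.77 lb
  SiO2: 84.36·0.6348 + 6.825·0.3266 = 55.78 lb
LOI: 39.85·0.2279 + 24.40·0.01520 + 27.76·0.3142 + 33.59·0.4397 + 84.36·0.04990 + 6.825·0.001000 = 37.16 lb
Glass = total batch minus LOI = 216.8 − 37.16 = 179.6 lb (= the summed oxide contributions)
wt % = 100 × oxide mass / glass mass

Glass mass = 179.6 lb (batch 216.8 − LOI 37.16).
Composition: ZrO2 2.555%, K2O 10.60%, MgO 28.19%, CaO 10.48%, BaO 17.13%, SiO2 31.05%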